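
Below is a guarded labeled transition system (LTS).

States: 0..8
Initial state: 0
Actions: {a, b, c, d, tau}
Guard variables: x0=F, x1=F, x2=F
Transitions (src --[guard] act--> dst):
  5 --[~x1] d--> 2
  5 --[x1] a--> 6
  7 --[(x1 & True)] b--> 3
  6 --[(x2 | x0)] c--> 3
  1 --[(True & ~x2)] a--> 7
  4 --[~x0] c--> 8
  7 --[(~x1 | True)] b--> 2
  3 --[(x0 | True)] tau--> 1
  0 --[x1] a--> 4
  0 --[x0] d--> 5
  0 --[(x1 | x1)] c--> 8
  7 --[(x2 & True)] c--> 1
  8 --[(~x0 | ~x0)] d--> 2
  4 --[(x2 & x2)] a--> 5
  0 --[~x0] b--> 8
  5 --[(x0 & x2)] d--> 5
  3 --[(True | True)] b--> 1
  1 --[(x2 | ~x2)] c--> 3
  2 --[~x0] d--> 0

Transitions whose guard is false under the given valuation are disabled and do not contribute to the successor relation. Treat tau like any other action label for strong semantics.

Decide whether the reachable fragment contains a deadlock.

R = {0,2,8}
  0: b→8  [1 out]
  2: d→0  [1 out]
  8: d→2  [1 out]

Answer: DEADLOCK-FREE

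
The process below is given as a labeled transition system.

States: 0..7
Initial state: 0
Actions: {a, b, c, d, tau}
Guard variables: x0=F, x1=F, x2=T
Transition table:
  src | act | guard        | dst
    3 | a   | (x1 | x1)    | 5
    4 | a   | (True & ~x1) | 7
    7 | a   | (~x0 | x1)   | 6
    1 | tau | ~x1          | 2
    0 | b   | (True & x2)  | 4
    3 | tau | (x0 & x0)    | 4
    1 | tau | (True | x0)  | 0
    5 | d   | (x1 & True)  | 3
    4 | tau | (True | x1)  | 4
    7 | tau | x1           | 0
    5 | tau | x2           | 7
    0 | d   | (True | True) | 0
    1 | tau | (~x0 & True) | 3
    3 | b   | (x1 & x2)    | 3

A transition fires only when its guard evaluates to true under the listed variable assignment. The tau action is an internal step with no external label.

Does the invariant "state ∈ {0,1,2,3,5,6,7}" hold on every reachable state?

Safe = {0,1,2,3,5,6,7}
Reachable = {0,4,6,7}
  0: safe
  4: outside
  6: safe
  7: safe
reach 4 via b — violates

Answer: INVARIANT VIOLATED at state 4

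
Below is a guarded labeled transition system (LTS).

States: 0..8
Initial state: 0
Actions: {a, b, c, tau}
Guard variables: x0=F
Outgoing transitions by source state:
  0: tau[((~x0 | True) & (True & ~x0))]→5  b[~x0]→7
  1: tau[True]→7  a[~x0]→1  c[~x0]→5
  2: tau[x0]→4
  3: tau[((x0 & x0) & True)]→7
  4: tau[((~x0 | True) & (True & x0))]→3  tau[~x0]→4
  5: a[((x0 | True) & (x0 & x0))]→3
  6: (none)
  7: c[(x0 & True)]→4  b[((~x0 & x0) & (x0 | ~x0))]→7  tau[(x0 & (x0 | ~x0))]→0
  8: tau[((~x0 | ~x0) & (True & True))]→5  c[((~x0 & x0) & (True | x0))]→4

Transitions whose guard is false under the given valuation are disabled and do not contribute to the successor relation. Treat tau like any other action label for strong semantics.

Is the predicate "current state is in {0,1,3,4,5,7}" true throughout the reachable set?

Answer: INVARIANT HOLDS

Analysis:
Safe = {0,1,3,4,5,7}
Reach set: {0,5,7}
  0: safe
  5: safe
  7: safe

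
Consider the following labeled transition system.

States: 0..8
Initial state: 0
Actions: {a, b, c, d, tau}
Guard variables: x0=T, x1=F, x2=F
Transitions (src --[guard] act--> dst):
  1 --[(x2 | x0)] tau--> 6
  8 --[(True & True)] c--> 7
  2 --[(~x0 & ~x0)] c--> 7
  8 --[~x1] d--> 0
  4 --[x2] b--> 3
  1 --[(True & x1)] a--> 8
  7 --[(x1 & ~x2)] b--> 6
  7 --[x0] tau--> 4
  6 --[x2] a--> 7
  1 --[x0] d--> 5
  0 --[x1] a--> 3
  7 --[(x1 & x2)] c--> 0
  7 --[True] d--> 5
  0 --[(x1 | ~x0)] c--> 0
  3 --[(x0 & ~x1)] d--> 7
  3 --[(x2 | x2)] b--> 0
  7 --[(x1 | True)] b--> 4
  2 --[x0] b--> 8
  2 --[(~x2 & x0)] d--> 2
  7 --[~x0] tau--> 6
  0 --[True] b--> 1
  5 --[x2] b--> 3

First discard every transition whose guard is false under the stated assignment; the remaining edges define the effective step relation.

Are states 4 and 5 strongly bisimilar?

Refine partition for ~:
  π0 = {{0,1,2,3,4,5,6,7,8}}
  π1 = {{0},{1},{2},{3},{4,5,6},{7},{8}}
Fixed point at round 2; 7 class(es).
4∈{4,5,6}, 5∈{4,5,6}

Answer: BISIMILAR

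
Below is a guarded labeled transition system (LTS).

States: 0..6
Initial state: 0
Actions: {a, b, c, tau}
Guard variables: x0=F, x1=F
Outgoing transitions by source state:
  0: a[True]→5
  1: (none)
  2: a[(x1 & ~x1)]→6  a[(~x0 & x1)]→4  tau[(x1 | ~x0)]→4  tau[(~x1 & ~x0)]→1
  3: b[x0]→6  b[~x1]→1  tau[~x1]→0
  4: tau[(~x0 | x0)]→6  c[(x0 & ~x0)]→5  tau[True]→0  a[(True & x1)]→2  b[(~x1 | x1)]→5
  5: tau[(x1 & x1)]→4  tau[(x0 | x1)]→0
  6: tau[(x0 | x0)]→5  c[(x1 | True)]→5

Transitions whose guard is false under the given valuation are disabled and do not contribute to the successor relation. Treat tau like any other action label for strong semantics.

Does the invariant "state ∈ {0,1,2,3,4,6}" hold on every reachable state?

Answer: INVARIANT VIOLATED at state 5

Working:
Allowed set {0,1,2,3,4,6}
R = {0,5}
  0: ok
  5: outside
reach 5 via a — violates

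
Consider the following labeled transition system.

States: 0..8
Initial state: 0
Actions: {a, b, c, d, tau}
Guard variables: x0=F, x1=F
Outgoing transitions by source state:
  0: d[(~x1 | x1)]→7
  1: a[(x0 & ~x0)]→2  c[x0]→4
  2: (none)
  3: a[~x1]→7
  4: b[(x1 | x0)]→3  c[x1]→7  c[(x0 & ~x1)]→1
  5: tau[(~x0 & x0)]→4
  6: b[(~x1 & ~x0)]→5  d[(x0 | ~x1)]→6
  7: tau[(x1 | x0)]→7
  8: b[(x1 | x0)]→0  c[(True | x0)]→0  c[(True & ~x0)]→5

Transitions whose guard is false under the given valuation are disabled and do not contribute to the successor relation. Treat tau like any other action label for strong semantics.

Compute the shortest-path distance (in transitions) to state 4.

Answer: UNREACHABLE

Working:
Layered search for 4:
  depth 0: {0}
  depth 1: {7}
4 never appears.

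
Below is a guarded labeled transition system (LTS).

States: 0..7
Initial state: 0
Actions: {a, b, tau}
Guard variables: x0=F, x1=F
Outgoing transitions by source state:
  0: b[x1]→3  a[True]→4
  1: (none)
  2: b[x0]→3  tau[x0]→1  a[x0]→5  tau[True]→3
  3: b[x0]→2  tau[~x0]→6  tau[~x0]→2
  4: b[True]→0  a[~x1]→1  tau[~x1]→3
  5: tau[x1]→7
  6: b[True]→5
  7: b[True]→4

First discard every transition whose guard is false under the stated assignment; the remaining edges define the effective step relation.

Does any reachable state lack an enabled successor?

R = {0,1,2,3,4,5,6}
  0: a→4  [1 out]
  1: ∅  [deadlock]
  2: tau→3  [1 out]
  3: tau→2  tau→6  [2 out]
  4: a→1  b→0  tau→3  [3 out]
  5: ∅  [deadlock]
  6: b→5  [1 out]
trace reaching 1: a·a

Answer: DEADLOCK at state 1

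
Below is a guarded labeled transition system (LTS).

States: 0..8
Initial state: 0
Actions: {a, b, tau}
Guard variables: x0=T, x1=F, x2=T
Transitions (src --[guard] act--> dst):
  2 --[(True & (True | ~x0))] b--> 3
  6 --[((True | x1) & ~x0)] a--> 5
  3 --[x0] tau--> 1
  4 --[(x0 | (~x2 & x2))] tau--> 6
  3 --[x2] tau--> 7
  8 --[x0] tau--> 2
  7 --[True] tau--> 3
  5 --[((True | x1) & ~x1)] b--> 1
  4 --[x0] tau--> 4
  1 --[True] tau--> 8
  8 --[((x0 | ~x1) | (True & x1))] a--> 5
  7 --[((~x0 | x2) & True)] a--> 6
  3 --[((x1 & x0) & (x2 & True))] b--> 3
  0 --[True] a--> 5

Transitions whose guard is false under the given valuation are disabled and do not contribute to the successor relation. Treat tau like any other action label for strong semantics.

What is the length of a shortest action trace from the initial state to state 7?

Layered search for 7:
  Layer 0: {0}
  Layer 1: {5}
  Layer 2: {1}
  Layer 3: {8}
  Layer 4: {2}
  Layer 5: {3}
  Layer 6: {7}
first hit 7 at d=6 via a·b·tau·tau·b·tau

Answer: 6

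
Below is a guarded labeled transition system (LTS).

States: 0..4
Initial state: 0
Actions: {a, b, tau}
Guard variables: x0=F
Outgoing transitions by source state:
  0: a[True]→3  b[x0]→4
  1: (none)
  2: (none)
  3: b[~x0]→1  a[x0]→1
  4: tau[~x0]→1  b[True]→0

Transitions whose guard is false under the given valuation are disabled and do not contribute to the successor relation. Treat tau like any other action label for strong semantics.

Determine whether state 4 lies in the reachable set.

After dropping false guards: 4 live edges.
Layer 0: {0}
Layer 1: {3}  now seen {0,3}
Layer 2: {1}  now seen {0,1,3}
Reach set: {0,1,3}

Answer: UNREACHABLE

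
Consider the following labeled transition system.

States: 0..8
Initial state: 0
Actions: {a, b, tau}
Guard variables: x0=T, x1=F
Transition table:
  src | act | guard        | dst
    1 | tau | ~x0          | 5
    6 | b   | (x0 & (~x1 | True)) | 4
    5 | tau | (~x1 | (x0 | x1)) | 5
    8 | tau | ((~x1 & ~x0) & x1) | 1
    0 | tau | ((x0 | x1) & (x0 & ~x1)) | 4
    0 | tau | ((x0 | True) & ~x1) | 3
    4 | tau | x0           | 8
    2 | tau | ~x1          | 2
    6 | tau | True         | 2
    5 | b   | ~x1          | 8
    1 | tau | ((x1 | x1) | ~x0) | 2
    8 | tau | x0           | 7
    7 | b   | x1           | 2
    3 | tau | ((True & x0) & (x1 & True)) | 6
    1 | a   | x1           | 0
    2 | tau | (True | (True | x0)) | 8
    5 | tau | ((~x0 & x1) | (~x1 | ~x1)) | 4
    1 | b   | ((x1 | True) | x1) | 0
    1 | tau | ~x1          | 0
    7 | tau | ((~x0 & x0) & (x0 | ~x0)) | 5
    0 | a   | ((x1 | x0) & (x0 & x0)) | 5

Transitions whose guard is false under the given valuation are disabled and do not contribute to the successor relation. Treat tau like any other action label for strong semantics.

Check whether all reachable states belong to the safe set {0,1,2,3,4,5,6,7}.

Answer: INVARIANT VIOLATED at state 8

Working:
Safe = {0,1,2,3,4,5,6,7}
Reach set: {0,3,4,5,7,8}
  0: ✓
  3: ✓
  4: ✓
  5: ✓
  7: ✓
  8: outside
reach 8 via tau·tau — violates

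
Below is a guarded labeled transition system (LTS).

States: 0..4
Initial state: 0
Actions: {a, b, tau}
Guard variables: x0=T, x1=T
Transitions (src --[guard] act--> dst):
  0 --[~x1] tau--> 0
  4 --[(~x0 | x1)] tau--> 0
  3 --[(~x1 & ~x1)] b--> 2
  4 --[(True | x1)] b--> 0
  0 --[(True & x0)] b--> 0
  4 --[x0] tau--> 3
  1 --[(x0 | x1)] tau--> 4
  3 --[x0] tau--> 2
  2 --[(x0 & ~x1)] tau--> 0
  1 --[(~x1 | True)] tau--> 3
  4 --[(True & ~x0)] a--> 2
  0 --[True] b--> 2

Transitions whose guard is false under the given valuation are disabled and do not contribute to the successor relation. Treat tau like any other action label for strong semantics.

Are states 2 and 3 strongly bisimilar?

Compute ~ classes (split until stable):
  round 0: {{0,1,2,3,4}}
  round 1: {{0},{1,3},{2},{4}}
  round 2: {{0},{1},{2},{3},{4}}
Fixed point at round 3; 5 class(es).
[2]={2}  [3]={3}

Answer: NOT BISIMILAR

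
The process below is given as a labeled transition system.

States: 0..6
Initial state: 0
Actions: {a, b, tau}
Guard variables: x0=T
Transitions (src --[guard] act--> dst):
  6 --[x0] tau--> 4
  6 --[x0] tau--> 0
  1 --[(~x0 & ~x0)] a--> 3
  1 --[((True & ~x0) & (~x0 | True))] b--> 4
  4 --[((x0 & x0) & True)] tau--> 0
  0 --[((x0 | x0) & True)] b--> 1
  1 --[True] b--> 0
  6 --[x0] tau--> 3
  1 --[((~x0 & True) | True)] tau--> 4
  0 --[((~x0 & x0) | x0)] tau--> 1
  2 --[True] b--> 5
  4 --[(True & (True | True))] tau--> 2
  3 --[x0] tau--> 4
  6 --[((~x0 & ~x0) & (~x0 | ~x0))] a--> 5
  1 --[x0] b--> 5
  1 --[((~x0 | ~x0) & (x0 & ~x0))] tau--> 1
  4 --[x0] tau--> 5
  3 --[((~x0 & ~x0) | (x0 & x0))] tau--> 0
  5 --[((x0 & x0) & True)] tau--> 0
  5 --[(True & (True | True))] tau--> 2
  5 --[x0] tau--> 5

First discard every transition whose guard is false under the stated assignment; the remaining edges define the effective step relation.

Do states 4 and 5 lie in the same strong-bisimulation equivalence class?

Answer: BISIMILAR

Analysis:
Bisimulation quotient by refinement:
  π0 = {{0,1,2,3,4,5,6}}
  π1 = {{0,1},{2},{3,4,5,6}}
  π2 = {{0},{1},{2},{3,6},{4,5}}
  π3 = {{0},{1},{2},{3},{4,5},{6}}
6 equivalence class(es) (converged in 4)
class of 4: {4,5}; class of 5: {4,5}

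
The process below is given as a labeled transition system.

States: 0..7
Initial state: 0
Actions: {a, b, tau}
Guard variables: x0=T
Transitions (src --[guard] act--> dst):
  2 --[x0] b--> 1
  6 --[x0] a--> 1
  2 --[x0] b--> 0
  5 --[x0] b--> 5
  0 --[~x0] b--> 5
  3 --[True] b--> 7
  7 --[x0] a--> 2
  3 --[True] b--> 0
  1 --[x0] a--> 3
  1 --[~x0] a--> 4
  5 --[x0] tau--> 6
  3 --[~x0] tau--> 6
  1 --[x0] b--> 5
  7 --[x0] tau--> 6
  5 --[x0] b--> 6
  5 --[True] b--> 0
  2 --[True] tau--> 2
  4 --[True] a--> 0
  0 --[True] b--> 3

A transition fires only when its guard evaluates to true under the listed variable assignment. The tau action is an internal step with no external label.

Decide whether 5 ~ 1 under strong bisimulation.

Compute ~ classes (split until stable):
  π0 = {{0,1,2,3,4,5,6,7}}
  π1 = {{0,3},{1},{2,5},{4,6},{7}}
  π2 = {{0},{1},{2},{3},{4},{5},{6},{7}}
stable after 3 split(s): 8 block(s)
5∈{5}, 1∈{1}

Answer: NOT BISIMILAR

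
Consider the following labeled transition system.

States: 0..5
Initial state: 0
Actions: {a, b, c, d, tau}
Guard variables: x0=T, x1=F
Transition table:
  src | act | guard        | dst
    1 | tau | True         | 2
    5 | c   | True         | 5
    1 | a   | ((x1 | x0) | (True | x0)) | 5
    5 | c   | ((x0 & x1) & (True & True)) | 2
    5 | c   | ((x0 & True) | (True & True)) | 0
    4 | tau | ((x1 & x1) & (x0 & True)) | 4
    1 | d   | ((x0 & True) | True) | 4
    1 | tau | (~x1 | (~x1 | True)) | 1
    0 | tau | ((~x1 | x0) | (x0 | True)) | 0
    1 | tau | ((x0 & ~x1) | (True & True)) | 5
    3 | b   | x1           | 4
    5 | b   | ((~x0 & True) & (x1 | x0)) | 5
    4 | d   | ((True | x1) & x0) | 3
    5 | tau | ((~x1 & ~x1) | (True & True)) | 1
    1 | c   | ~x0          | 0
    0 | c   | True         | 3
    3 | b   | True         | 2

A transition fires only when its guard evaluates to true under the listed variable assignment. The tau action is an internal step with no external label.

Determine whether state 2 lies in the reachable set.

12 transition(s) survive guard evaluation.
depth 0: {0}
depth 1: {3}  cumulative {0,3}
depth 2: {2}  cumulative {0,2,3}
R = {0,2,3}
witness 2: c·b

Answer: REACHABLE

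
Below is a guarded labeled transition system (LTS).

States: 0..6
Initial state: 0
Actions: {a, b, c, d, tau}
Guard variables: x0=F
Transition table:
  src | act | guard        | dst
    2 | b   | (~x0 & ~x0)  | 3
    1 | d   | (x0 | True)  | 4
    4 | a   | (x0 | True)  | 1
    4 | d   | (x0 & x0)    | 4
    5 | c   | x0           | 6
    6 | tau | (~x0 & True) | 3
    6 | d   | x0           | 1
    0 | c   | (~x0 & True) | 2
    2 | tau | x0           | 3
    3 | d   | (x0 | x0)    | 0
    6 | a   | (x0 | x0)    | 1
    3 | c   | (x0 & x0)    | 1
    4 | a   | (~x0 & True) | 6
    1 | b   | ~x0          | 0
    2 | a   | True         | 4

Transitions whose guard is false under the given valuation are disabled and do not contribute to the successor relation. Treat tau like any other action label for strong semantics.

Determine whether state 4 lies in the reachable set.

Answer: REACHABLE

Trace:
After dropping false guards: 8 live edges.
depth 0: {0}
depth 1: {2}  cumulative {0,2}
depth 2: {3,4}  cumulative {0,2,3,4}
depth 3: {1,6}  cumulative {0,1,2,3,4,6}
R = {0,1,2,3,4,6}
Path to 4: c·a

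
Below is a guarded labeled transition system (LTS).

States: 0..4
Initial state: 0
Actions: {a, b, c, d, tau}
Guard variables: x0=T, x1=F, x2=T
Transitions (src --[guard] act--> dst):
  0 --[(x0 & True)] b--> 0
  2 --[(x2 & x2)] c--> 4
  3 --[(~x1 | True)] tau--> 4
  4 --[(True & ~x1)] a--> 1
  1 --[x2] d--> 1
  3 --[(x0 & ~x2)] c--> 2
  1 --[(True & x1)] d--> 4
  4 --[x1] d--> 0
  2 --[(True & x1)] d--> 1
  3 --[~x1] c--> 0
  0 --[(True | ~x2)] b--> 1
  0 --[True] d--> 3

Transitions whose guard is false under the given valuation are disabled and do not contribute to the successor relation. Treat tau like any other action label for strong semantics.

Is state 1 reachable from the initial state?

Guard filter leaves 8 enabled edge(s).
L0 = {0}
L1 = {1,3}  cumulative {0,1,3}
L2 = {4}  cumulative {0,1,3,4}
Reach set: {0,1,3,4}
witness 1: b

Answer: REACHABLE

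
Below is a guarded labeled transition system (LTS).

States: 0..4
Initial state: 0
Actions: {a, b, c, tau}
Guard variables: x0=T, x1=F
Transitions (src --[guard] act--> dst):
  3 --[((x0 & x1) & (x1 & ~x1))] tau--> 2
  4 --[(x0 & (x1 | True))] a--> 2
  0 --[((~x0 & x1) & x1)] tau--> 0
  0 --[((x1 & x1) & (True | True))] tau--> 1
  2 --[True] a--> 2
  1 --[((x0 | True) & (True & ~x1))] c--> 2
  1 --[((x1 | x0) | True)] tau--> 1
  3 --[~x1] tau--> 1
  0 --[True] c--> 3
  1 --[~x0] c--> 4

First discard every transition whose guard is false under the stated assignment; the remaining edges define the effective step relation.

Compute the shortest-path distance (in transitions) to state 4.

Answer: UNREACHABLE

Analysis:
BFS to 4:
  Layer 0: {0}
  Layer 1: {3}
  Layer 2: {1}
  Layer 3: {2}
4 never appears.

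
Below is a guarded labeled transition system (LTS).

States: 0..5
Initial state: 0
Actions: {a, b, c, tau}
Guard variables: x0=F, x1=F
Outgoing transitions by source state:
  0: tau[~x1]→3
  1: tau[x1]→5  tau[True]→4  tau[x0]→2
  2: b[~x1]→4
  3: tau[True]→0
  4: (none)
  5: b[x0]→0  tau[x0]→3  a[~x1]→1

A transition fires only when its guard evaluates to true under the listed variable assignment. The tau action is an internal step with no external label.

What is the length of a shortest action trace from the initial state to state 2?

Answer: UNREACHABLE

Trace:
BFS to 2:
  Layer 0: {0}
  Layer 1: {3}
2 never appears.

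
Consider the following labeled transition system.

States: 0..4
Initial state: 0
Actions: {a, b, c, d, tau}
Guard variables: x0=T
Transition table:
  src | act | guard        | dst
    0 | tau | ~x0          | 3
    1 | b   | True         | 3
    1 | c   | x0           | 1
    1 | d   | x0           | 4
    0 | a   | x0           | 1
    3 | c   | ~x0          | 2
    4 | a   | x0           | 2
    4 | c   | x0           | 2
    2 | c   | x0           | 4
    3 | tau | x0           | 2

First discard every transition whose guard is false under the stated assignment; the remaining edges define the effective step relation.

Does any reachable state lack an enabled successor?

Answer: DEADLOCK-FREE

Trace:
Reach set: {0,1,2,3,4}
  0: a→1  [deg 1]
  1: b→3  c→1  d→4  [deg 3]
  2: c→4  [deg 1]
  3: tau→2  [deg 1]
  4: a→2  c→2  [deg 2]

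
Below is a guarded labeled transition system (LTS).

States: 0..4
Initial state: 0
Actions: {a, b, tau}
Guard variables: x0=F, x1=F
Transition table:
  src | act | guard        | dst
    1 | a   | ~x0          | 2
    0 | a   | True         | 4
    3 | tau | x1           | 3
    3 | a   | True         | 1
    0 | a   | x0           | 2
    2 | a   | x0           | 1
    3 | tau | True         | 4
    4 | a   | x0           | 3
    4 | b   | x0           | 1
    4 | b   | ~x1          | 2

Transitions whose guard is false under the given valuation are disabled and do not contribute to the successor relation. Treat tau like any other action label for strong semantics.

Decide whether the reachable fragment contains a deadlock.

R = {0,2,4}
  0: a→4  [deg 1]
  2: ∅  [no exit]
  4: b→2  [deg 1]
trace reaching 2: a·b

Answer: DEADLOCK at state 2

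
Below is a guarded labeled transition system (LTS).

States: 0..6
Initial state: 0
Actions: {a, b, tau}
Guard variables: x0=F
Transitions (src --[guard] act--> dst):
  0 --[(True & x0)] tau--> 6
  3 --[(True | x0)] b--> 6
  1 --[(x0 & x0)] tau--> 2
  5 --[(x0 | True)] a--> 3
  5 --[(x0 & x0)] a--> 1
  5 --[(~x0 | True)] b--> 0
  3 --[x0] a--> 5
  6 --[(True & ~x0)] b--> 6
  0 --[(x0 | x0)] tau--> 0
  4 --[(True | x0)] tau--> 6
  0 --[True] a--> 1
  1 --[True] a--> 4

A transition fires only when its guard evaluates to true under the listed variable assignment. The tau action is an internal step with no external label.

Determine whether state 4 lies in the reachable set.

Guard filter leaves 7 enabled edge(s).
depth 0: {0}
depth 1: {1}  total {0,1}
depth 2: {4}  total {0,1,4}
depth 3: {6}  total {0,1,4,6}
Reachable = {0,1,4,6}
Path to 4: a·a

Answer: REACHABLE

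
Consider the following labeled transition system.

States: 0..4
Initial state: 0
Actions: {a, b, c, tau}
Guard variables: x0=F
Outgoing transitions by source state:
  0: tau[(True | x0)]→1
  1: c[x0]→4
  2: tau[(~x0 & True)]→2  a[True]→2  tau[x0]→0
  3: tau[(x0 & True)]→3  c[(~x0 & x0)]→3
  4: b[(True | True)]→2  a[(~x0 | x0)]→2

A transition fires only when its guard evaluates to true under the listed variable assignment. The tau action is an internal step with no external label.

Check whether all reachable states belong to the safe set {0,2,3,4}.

Answer: INVARIANT VIOLATED at state 1

Working:
Safe = {0,2,3,4}
R = {0,1}
  0: safe
  1: VIOLATES
counterexample path to 1: tau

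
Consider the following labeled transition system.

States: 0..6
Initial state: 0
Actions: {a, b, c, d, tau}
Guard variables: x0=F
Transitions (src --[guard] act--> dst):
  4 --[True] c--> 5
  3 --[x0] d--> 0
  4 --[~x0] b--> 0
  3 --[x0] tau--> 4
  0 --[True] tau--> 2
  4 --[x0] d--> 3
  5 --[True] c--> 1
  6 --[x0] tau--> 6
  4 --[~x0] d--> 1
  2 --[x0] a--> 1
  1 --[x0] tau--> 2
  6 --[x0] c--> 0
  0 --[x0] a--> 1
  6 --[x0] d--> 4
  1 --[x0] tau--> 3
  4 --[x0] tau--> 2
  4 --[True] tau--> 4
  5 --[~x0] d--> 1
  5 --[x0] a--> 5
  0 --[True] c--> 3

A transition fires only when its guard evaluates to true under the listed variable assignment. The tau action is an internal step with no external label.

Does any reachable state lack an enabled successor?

Reachable = {0,2,3}
  0: c→3  tau→2  [2 exit(s)]
  2: ∅  [deadlock]
  3: ∅  [deadlock]
Path to 2: tau

Answer: DEADLOCK at state 2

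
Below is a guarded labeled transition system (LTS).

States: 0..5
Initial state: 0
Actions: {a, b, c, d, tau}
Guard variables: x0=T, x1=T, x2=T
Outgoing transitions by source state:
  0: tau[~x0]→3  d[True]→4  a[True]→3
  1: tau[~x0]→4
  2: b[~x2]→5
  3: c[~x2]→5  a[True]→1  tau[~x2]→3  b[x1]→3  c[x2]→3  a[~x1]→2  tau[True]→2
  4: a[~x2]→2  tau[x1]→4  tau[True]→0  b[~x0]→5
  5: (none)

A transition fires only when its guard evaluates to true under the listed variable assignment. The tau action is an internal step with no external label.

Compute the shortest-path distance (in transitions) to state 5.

Answer: UNREACHABLE

Trace:
Breadth-first toward 5:
  Layer 0: {0}
  Layer 1: {3,4}
  Layer 2: {1,2}
5 never appears.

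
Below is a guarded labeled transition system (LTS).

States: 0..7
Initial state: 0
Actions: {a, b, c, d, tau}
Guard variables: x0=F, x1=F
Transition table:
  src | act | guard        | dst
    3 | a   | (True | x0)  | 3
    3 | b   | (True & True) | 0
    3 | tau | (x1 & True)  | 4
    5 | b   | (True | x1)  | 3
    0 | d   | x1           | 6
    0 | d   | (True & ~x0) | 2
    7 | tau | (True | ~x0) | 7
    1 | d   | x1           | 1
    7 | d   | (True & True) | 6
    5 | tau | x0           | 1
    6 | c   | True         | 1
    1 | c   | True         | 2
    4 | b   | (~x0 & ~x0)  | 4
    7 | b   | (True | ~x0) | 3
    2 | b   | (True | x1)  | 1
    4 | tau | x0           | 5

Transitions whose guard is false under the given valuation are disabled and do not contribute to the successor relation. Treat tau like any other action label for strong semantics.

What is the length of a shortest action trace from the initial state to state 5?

Answer: UNREACHABLE

Working:
Layered search for 5:
  L0 = {0}
  L1 = {2}
  L2 = {1}
5 never appears.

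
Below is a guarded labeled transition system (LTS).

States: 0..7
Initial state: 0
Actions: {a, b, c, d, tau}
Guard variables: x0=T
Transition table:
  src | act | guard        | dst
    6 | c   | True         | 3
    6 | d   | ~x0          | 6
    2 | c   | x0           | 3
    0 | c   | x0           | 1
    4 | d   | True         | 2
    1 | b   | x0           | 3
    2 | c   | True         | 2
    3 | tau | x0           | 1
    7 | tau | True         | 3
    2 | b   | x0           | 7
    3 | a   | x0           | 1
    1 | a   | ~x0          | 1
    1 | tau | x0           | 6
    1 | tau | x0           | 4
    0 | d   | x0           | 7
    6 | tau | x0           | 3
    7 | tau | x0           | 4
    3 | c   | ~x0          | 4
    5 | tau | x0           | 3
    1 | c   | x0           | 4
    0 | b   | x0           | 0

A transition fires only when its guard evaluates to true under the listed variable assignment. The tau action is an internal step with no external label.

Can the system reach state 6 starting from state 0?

Answer: REACHABLE

Trace:
Guard filter leaves 18 enabled edge(s).
Layer 0: {0}
Layer 1: {1,7}  total {0,1,7}
Layer 2: {3,4,6}  total {0,1,3,4,6,7}
Layer 3: {2}  total {0,1,2,3,4,6,7}
Reach set: {0,1,2,3,4,6,7}
witness 6: c·tau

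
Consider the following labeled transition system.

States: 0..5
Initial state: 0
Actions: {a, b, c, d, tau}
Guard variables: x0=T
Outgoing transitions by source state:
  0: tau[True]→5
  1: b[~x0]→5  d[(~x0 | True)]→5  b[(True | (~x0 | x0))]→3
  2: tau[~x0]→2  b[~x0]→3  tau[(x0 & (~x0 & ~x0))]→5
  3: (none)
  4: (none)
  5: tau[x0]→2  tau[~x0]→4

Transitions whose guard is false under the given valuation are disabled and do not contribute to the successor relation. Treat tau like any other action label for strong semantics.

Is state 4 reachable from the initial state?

Answer: UNREACHABLE

Working:
4 transition(s) survive guard evaluation.
depth 0: {0}
depth 1: {5}  cumulative {0,5}
depth 2: {2}  cumulative {0,2,5}
Reach set: {0,2,5}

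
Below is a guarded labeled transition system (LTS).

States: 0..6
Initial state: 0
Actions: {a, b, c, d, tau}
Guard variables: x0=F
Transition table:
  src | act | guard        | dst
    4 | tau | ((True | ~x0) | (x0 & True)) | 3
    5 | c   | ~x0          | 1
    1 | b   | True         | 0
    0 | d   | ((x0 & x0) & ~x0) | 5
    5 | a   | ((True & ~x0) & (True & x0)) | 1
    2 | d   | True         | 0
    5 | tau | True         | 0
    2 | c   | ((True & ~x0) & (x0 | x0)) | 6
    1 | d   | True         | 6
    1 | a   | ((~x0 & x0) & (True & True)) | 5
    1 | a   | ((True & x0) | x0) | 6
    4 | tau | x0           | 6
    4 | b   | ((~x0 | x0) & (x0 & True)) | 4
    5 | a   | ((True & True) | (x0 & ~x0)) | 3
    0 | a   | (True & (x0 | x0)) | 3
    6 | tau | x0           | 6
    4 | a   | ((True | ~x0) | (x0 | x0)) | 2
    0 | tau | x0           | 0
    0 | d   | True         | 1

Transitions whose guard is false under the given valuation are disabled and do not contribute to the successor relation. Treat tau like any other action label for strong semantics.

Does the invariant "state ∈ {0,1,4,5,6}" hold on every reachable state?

Answer: INVARIANT HOLDS

Trace:
Inv-set: {0,1,4,5,6}
R = {0,1,6}
  0: ok
  1: ok
  6: ok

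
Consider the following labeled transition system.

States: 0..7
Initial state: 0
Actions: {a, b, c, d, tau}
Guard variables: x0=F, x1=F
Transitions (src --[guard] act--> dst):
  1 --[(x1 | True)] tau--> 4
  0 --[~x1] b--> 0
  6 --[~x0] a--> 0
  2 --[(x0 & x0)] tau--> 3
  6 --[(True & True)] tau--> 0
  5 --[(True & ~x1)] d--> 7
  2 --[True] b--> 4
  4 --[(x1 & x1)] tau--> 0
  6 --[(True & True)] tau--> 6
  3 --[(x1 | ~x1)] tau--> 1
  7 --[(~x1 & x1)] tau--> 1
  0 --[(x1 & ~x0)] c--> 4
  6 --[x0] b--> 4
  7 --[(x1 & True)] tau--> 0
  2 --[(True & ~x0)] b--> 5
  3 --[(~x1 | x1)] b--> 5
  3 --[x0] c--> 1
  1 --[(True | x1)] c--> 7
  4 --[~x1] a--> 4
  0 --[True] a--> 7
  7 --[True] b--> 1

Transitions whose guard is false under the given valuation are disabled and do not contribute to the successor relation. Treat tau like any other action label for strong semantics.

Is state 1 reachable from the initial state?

After dropping false guards: 14 live edges.
L0 = {0}
L1 = {7}  total {0,7}
L2 = {1}  total {0,1,7}
L3 = {4}  total {0,1,4,7}
R = {0,1,4,7}
witness 1: a·b

Answer: REACHABLE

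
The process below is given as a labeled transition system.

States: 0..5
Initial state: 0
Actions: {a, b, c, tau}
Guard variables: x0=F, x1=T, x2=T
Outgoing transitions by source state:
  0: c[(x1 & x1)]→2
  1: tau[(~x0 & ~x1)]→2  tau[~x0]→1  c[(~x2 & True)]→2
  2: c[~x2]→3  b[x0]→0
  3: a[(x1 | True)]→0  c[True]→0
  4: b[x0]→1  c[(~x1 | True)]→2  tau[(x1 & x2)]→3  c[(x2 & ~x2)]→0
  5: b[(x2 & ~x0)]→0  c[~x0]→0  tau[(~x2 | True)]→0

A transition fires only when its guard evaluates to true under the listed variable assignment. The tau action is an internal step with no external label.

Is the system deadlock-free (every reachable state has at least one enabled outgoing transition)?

Answer: DEADLOCK at state 2

Trace:
Reach set: {0,2}
  0: c→2  [deg 1]
  2: ∅  [STUCK]
Path to 2: c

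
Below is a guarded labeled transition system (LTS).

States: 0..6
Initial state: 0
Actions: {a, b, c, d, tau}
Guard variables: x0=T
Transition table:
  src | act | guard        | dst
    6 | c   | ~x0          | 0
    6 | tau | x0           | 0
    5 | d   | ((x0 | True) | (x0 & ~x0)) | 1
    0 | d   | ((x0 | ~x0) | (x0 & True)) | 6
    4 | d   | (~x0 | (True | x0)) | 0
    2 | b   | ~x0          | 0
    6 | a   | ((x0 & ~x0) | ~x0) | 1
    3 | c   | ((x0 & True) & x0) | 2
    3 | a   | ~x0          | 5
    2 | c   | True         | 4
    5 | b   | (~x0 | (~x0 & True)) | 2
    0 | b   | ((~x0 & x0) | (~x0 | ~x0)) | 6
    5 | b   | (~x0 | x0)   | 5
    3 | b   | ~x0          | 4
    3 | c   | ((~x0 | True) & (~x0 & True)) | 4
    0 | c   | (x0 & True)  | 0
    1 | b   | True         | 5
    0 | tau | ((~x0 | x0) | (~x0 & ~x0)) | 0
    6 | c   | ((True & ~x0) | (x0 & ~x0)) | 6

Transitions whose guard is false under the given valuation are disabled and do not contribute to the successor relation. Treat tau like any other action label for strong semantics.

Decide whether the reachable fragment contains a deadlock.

R = {0,6}
  0: c→0  d→6  tau→0  [3 exit(s)]
  6: tau→0  [1 exit(s)]

Answer: DEADLOCK-FREE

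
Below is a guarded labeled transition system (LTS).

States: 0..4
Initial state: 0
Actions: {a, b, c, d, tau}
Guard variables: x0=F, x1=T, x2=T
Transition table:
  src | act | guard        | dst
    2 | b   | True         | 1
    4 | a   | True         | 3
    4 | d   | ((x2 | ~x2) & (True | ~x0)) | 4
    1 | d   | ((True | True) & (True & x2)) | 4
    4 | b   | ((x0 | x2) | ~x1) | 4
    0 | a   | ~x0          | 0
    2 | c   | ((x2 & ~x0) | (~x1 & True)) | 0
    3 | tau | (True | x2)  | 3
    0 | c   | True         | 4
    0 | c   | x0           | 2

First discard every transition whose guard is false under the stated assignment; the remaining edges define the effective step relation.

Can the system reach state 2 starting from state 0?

Guard filter leaves 9 enabled edge(s).
L0 = {0}
L1 = {4}  now seen {0,4}
L2 = {3}  now seen {0,3,4}
Reachable = {0,3,4}

Answer: UNREACHABLE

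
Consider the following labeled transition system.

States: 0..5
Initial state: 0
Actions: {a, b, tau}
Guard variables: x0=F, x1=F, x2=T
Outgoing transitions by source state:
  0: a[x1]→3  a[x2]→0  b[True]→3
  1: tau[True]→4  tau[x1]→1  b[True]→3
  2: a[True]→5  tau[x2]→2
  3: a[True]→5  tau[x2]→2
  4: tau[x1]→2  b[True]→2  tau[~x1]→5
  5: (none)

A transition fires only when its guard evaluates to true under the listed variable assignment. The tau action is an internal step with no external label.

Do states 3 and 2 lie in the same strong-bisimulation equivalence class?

Bisimulation quotient by refinement:
  P[0] = {{0,1,2,3,4,5}}
  P[1] = {{0},{1,4},{2,3},{5}}
  P[2] = {{0},{1},{2,3},{4},{5}}
stable after 3 split(s): 5 block(s)
[3]={2,3}  [2]={2,3}

Answer: BISIMILAR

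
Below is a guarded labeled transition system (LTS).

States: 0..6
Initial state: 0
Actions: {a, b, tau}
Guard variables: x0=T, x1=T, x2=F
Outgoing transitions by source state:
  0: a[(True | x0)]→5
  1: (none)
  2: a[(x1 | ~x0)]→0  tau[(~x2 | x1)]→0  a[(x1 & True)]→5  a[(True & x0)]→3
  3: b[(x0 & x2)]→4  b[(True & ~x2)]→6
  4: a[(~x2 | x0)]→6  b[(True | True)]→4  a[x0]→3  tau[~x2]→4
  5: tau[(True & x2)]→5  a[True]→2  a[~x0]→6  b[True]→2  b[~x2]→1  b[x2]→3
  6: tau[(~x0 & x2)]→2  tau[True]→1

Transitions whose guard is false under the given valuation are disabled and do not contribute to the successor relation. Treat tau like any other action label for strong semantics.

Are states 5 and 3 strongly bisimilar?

Answer: NOT BISIMILAR

Analysis:
Compute ~ classes (split until stable):
  P[0] = {{0,1,2,3,4,5,6}}
  P[1] = {{0},{1},{2},{3},{4},{5},{6}}
Fixed point at round 2; 7 class(es).
5∈{5}, 3∈{3}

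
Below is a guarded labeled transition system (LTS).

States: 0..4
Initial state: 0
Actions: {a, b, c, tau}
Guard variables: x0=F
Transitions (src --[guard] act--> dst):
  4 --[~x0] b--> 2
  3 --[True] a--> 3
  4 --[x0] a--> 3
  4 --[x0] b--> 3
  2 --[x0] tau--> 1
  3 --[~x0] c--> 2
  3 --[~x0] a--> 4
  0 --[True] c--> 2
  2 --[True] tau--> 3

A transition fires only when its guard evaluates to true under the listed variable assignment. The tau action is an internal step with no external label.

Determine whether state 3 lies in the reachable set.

Answer: REACHABLE

Analysis:
After dropping false guards: 6 live edges.
Layer 0: {0}
Layer 1: {2}  now seen {0,2}
Layer 2: {3}  now seen {0,2,3}
Layer 3: {4}  now seen {0,2,3,4}
Reach set: {0,2,3,4}
Path to 3: c·tau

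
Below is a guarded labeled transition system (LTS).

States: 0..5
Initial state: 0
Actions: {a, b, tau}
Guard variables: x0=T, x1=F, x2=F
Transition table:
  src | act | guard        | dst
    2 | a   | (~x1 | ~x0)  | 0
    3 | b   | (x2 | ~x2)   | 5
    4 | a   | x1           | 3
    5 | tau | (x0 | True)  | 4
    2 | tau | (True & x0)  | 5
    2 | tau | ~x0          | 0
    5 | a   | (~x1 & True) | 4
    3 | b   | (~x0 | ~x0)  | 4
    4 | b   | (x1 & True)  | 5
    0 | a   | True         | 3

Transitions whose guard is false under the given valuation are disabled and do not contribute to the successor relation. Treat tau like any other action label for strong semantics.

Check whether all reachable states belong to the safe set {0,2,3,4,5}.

Inv-set: {0,2,3,4,5}
Reach set: {0,3,4,5}
  0: safe
  3: safe
  4: safe
  5: safe

Answer: INVARIANT HOLDS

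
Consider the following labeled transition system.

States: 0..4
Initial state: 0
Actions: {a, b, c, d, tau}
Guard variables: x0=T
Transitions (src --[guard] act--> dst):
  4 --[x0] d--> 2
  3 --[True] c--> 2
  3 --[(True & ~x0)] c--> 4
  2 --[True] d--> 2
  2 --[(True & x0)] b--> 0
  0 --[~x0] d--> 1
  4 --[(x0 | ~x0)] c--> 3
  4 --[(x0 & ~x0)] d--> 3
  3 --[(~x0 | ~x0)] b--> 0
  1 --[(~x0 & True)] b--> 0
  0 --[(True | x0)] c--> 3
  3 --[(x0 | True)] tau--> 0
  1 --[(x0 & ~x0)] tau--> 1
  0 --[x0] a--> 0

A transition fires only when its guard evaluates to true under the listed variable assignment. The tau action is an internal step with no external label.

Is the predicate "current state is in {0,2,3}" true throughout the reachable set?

Inv-set: {0,2,3}
Reach set: {0,2,3}
  0: ✓
  2: ✓
  3: ✓

Answer: INVARIANT HOLDS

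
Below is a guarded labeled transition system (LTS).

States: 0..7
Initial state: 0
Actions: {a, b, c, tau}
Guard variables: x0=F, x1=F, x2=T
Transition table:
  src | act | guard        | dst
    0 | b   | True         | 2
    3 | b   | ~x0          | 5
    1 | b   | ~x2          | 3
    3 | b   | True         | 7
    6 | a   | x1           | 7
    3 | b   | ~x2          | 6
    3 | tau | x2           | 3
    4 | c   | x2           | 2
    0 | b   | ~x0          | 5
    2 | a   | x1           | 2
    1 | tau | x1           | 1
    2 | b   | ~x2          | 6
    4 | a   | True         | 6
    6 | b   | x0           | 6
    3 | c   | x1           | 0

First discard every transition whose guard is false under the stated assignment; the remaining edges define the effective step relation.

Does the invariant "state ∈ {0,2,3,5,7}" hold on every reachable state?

Allowed set {0,2,3,5,7}
Reachable = {0,2,5}
  0: safe
  2: safe
  5: safe

Answer: INVARIANT HOLDS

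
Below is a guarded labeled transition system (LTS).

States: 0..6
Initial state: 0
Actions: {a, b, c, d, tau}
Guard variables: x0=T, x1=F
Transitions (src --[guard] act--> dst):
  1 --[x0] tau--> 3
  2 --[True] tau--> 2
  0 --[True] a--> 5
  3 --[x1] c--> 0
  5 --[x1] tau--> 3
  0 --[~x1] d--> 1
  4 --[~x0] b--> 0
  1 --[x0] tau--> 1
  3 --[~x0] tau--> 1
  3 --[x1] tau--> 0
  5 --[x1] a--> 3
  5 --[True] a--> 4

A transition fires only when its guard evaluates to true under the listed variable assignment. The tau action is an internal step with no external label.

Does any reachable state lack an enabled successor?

Answer: DEADLOCK at state 3

Trace:
R = {0,1,3,4,5}
  0: a→5  d→1  [2 exit(s)]
  1: tau→1  tau→3  [2 exit(s)]
  3: ∅  [STUCK]
  4: ∅  [STUCK]
  5: a→4  [1 exit(s)]
Path to 3: d·tau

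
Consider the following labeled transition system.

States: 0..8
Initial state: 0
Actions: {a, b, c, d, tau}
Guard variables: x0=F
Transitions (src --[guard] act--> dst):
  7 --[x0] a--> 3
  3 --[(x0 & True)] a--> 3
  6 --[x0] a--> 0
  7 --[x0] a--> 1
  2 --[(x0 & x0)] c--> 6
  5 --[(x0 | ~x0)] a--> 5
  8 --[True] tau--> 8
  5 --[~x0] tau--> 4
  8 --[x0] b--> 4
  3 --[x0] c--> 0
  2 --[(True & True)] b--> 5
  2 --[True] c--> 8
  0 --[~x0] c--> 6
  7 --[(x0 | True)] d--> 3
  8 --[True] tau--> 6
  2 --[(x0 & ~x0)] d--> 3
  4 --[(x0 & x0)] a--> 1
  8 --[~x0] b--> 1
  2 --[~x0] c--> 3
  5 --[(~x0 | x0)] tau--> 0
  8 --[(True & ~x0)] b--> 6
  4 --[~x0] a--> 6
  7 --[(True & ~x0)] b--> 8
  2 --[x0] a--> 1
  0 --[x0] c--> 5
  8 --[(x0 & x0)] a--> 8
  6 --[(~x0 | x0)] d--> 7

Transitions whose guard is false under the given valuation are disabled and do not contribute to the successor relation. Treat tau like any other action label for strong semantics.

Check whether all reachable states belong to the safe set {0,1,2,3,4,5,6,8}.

Allowed set {0,1,2,3,4,5,6,8}
Reachable = {0,1,3,6,7,8}
  0: ✓
  1: ✓
  3: ✓
  6: ✓
  7: outside
  8: ✓
counterexample path to 7: c·d

Answer: INVARIANT VIOLATED at state 7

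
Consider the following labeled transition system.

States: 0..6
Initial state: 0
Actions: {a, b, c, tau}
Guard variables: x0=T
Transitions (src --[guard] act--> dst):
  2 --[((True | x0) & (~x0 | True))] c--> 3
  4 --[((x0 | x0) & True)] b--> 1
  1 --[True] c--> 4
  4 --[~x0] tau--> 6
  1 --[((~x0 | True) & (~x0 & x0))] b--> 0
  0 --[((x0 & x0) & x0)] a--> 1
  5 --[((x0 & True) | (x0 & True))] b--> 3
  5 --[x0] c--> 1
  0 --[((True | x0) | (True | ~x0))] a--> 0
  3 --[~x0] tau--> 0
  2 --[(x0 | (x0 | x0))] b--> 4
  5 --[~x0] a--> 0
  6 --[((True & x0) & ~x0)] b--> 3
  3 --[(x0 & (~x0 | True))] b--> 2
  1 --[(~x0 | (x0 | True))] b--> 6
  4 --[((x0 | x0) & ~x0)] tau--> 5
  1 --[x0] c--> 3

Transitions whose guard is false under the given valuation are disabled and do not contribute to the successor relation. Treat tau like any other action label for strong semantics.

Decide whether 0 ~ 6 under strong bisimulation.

Answer: NOT BISIMILAR

Analysis:
Refine partition for ~:
  P[0] = {{0,1,2,3,4,5,6}}
  P[1] = {{0},{1,2,5},{3,4},{6}}
  P[2] = {{0},{1},{2},{3,4},{5},{6}}
  P[3] = {{0},{1},{2},{3},{4},{5},{6}}
7 equivalence class(es) (converged in 4)
class of 0: {0}; class of 6: {6}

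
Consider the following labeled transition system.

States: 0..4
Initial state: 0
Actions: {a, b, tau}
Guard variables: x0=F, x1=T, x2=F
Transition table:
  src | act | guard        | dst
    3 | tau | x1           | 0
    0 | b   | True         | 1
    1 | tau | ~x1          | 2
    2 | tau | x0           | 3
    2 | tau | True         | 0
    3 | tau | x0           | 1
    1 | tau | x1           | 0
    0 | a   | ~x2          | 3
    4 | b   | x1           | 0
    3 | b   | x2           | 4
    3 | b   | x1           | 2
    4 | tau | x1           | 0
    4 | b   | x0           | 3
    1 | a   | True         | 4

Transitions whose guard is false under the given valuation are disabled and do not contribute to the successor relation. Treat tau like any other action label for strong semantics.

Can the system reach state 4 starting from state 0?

After dropping false guards: 9 live edges.
Layer 0: {0}
Layer 1: {1,3}  total {0,1,3}
Layer 2: {2,4}  total {0,1,2,3,4}
Reach set: {0,1,2,3,4}
witness 4: b·a

Answer: REACHABLE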